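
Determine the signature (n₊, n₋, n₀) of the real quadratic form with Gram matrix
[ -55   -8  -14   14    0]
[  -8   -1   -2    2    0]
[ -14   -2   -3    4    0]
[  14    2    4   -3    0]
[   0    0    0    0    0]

step 0: pivot -55 → sign −
step 1: pivot 9/55 → sign +
step 2: pivot 5/9 → sign +
step 3: pivot 1/5 → sign +
step 4: row/col 4 already zero → sign 0
signature = (3, 1, 1)

Answer: (3, 1, 1)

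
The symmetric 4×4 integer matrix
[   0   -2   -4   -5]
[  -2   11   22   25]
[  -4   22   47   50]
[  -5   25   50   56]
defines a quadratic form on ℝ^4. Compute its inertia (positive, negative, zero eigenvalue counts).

Answer: (2, 2, 0)

Derivation:
step 0: pivot 11 → sign +
step 1: pivot -4/11 → sign −
step 2: pivot 3 → sign +
step 3: pivot -1/4 → sign −
signature = (2, 2, 0)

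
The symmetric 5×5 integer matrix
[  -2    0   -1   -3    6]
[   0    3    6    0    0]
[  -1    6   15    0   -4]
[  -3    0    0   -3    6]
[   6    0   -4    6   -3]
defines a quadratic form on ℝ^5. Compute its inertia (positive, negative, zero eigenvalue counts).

Answer: (4, 1, 0)

Derivation:
step 0: pivot -2 → sign −
step 1: pivot 3 → sign +
step 2: pivot 7/2 → sign +
step 3: pivot 6/7 → sign +
step 4: pivot 1 → sign +
signature = (4, 1, 0)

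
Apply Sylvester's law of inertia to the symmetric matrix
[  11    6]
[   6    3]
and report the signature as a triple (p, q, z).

step 0: pivot 11 → sign +
step 1: pivot -3/11 → sign −
signature = (1, 1, 0)

Answer: (1, 1, 0)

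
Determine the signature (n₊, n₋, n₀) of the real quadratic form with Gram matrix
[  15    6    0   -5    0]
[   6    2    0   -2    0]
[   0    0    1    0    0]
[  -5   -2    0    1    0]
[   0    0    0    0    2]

Answer: (3, 2, 0)

Derivation:
step 0: pivot 15 → sign +
step 1: pivot -2/5 → sign −
step 2: pivot 1 → sign +
step 3: pivot -2/3 → sign −
step 4: pivot 2 → sign +
signature = (3, 2, 0)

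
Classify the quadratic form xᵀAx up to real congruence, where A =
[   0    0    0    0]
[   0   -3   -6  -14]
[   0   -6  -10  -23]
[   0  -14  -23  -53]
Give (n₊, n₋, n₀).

step 0: pivot -3 → sign −
step 1: pivot 2 → sign +
step 2: pivot -1/6 → sign −
step 3: row/col 3 already zero → sign 0
signature = (1, 2, 1)

Answer: (1, 2, 1)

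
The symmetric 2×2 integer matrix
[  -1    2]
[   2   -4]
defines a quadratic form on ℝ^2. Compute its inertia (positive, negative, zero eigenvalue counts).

step 0: pivot -1 → sign −
step 1: row/col 1 already zero → sign 0
signature = (0, 1, 1)

Answer: (0, 1, 1)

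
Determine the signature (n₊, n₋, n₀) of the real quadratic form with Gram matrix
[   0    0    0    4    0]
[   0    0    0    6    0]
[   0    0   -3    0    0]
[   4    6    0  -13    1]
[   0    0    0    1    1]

Answer: (2, 2, 1)

Derivation:
step 0: pivot -3 → sign −
step 1: pivot -13 → sign −
step 2: pivot 16/13 → sign +
step 3: pivot 1 → sign +
step 4: row/col 4 already zero → sign 0
signature = (2, 2, 1)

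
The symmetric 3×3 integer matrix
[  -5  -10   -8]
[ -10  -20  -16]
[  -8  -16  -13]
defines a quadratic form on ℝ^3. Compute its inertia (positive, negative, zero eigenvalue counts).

step 0: pivot -5 → sign −
step 1: pivot -1/5 → sign −
step 2: row/col 2 already zero → sign 0
signature = (0, 2, 1)

Answer: (0, 2, 1)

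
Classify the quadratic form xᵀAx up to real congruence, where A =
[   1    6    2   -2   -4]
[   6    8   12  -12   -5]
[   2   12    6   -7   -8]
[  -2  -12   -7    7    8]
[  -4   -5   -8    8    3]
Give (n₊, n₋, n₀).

Answer: (2, 3, 0)

Derivation:
step 0: pivot 1 → sign +
step 1: pivot -28 → sign −
step 2: pivot 2 → sign +
step 3: pivot -3/2 → sign −
step 4: pivot -3/28 → sign −
signature = (2, 3, 0)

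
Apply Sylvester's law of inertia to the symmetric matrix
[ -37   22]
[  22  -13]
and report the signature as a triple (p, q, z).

step 0: pivot -37 → sign −
step 1: pivot 3/37 → sign +
signature = (1, 1, 0)

Answer: (1, 1, 0)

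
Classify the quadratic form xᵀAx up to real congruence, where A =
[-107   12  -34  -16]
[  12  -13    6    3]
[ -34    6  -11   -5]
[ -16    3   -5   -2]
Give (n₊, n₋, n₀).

step 0: pivot -107 → sign −
step 1: pivot -1247/107 → sign −
step 2: pivot 267/1247 → sign +
step 3: pivot 6/89 → sign +
signature = (2, 2, 0)

Answer: (2, 2, 0)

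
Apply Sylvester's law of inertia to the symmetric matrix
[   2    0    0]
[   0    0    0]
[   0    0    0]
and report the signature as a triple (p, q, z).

Answer: (1, 0, 2)

Derivation:
step 0: pivot 2 → sign +
step 1: row/col 1 already zero → sign 0
step 2: row/col 2 already zero → sign 0
signature = (1, 0, 2)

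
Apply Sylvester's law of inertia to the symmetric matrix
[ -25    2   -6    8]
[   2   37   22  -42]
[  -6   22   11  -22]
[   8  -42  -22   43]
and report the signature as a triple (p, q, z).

Answer: (1, 3, 0)

Derivation:
step 0: pivot -25 → sign −
step 1: pivot 929/25 → sign +
step 2: pivot -21/929 → sign −
step 3: pivot -3/7 → sign −
signature = (1, 3, 0)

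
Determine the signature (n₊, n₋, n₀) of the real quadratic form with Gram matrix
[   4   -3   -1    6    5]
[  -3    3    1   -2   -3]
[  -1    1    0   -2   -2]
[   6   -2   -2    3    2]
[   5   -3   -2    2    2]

step 0: pivot 4 → sign +
step 1: pivot 3/4 → sign +
step 2: pivot -1/3 → sign −
step 3: pivot -9 → sign −
step 4: pivot -2/9 → sign −
signature = (2, 3, 0)

Answer: (2, 3, 0)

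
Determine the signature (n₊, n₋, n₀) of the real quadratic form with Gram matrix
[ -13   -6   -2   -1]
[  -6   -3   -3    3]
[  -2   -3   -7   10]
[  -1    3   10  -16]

step 0: pivot -13 → sign −
step 1: pivot -3/13 → sign −
step 2: pivot 12 → sign +
step 3: pivot -3/4 → sign −
signature = (1, 3, 0)

Answer: (1, 3, 0)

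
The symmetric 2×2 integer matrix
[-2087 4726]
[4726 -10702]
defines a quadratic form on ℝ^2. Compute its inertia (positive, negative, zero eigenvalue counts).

Answer: (1, 1, 0)

Derivation:
step 0: pivot -2087 → sign −
step 1: pivot 2/2087 → sign +
signature = (1, 1, 0)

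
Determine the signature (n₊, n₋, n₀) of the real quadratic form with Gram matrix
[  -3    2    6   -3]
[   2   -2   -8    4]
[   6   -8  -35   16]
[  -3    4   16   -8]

Answer: (1, 3, 0)

Derivation:
step 0: pivot -3 → sign −
step 1: pivot -2/3 → sign −
step 2: pivot 1 → sign +
step 3: pivot -3 → sign −
signature = (1, 3, 0)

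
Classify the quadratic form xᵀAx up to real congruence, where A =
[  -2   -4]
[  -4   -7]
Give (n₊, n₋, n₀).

step 0: pivot -2 → sign −
step 1: pivot 1 → sign +
signature = (1, 1, 0)

Answer: (1, 1, 0)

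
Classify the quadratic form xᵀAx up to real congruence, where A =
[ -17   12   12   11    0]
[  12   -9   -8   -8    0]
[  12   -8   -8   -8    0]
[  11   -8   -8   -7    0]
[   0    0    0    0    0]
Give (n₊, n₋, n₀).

Answer: (1, 2, 2)

Derivation:
step 0: pivot -17 → sign −
step 1: pivot -9/17 → sign −
step 2: pivot 8/9 → sign +
step 3: row/col 3 already zero → sign 0
step 4: row/col 4 already zero → sign 0
signature = (1, 2, 2)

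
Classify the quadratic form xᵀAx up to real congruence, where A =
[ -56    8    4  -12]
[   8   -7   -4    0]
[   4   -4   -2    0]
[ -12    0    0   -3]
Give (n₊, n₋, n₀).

step 0: pivot -56 → sign −
step 1: pivot -41/7 → sign −
step 2: pivot 12/41 → sign +
step 3: row/col 3 already zero → sign 0
signature = (1, 2, 1)

Answer: (1, 2, 1)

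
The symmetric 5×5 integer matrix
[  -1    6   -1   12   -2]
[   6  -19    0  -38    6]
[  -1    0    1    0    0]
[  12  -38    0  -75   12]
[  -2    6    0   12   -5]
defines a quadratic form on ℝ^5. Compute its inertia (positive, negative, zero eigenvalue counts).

Answer: (2, 3, 0)

Derivation:
step 0: pivot -1 → sign −
step 1: pivot 17 → sign +
step 2: pivot -2/17 → sign −
step 3: pivot 1 → sign +
step 4: pivot -3 → sign −
signature = (2, 3, 0)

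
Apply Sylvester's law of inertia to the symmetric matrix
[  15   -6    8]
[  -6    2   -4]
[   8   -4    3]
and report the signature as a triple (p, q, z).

Answer: (2, 1, 0)

Derivation:
step 0: pivot 15 → sign +
step 1: pivot -2/5 → sign −
step 2: pivot 1/3 → sign +
signature = (2, 1, 0)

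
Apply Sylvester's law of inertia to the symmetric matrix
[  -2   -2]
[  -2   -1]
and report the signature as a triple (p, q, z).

Answer: (1, 1, 0)

Derivation:
step 0: pivot -2 → sign −
step 1: pivot 1 → sign +
signature = (1, 1, 0)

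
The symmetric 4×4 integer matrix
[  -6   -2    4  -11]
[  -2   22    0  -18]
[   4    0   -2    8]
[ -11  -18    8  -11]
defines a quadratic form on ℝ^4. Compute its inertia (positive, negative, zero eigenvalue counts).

Answer: (3, 1, 0)

Derivation:
step 0: pivot -6 → sign −
step 1: pivot 68/3 → sign +
step 2: pivot 10/17 → sign +
step 3: pivot 1/20 → sign +
signature = (3, 1, 0)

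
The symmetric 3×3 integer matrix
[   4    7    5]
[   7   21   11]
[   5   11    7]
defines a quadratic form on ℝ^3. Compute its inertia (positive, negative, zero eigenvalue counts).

Answer: (3, 0, 0)

Derivation:
step 0: pivot 4 → sign +
step 1: pivot 35/4 → sign +
step 2: pivot 6/35 → sign +
signature = (3, 0, 0)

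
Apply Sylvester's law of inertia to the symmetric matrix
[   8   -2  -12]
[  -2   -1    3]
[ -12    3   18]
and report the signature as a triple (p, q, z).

Answer: (1, 1, 1)

Derivation:
step 0: pivot 8 → sign +
step 1: pivot -3/2 → sign −
step 2: row/col 2 already zero → sign 0
signature = (1, 1, 1)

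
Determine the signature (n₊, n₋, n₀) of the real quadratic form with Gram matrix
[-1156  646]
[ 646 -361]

step 0: pivot -1156 → sign −
step 1: row/col 1 already zero → sign 0
signature = (0, 1, 1)

Answer: (0, 1, 1)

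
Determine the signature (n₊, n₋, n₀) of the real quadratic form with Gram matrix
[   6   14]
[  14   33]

step 0: pivot 6 → sign +
step 1: pivot 1/3 → sign +
signature = (2, 0, 0)

Answer: (2, 0, 0)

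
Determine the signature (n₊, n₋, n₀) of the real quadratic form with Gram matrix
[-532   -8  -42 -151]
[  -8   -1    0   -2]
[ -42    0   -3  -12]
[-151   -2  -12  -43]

step 0: pivot -532 → sign −
step 1: pivot -117/133 → sign −
step 2: pivot 10/13 → sign +
step 3: pivot -3/40 → sign −
signature = (1, 3, 0)

Answer: (1, 3, 0)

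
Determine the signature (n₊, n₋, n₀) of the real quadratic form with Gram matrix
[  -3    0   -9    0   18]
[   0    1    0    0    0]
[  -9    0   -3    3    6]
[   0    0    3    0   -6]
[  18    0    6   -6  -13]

Answer: (2, 3, 0)

Derivation:
step 0: pivot -3 → sign −
step 1: pivot 1 → sign +
step 2: pivot 24 → sign +
step 3: pivot -3/8 → sign −
step 4: pivot -1 → sign −
signature = (2, 3, 0)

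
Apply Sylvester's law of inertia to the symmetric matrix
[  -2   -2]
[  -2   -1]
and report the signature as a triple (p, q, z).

step 0: pivot -2 → sign −
step 1: pivot 1 → sign +
signature = (1, 1, 0)

Answer: (1, 1, 0)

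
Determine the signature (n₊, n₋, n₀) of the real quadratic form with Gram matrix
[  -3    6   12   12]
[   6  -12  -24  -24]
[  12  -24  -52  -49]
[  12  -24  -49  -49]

step 0: pivot -3 → sign −
step 1: pivot -4 → sign −
step 2: pivot -3/4 → sign −
step 3: row/col 3 already zero → sign 0
signature = (0, 3, 1)

Answer: (0, 3, 1)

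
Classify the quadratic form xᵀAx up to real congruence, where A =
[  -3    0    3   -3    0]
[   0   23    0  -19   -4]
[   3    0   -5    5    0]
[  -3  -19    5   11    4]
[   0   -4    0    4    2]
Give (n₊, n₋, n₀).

Answer: (2, 3, 0)

Derivation:
step 0: pivot -3 → sign −
step 1: pivot 23 → sign +
step 2: pivot -2 → sign −
step 3: pivot 7/23 → sign +
step 4: pivot -2/7 → sign −
signature = (2, 3, 0)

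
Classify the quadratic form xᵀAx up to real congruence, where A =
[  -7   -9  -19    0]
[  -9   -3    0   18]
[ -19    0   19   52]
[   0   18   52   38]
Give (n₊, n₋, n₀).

Answer: (2, 2, 0)

Derivation:
step 0: pivot -7 → sign −
step 1: pivot 60/7 → sign +
step 2: pivot 19/20 → sign +
step 3: pivot -6/19 → sign −
signature = (2, 2, 0)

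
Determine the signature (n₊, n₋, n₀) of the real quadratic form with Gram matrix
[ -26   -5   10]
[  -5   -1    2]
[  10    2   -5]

step 0: pivot -26 → sign −
step 1: pivot -1/26 → sign −
step 2: pivot -1 → sign −
signature = (0, 3, 0)

Answer: (0, 3, 0)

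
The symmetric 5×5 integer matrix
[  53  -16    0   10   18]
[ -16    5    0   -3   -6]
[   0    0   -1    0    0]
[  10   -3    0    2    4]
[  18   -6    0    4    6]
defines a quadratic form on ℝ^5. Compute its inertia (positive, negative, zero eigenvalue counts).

step 0: pivot 53 → sign +
step 1: pivot 9/53 → sign +
step 2: pivot -1 → sign −
step 3: pivot 1/9 → sign +
step 4: pivot -6 → sign −
signature = (3, 2, 0)

Answer: (3, 2, 0)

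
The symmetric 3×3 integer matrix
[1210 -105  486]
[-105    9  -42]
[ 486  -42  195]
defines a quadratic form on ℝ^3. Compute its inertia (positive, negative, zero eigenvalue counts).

Answer: (2, 1, 0)

Derivation:
step 0: pivot 1210 → sign +
step 1: pivot -27/242 → sign −
step 2: pivot 1/15 → sign +
signature = (2, 1, 0)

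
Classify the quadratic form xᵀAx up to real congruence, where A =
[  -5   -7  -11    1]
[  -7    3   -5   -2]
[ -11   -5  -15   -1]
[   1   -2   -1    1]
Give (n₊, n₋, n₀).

Answer: (3, 1, 0)

Derivation:
step 0: pivot -5 → sign −
step 1: pivot 64/5 → sign +
step 2: pivot 3/4 → sign +
step 3: pivot 1/24 → sign +
signature = (3, 1, 0)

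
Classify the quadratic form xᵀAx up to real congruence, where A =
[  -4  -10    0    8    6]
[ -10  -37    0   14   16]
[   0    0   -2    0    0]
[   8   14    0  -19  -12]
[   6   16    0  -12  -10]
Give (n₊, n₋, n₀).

step 0: pivot -4 → sign −
step 1: pivot -12 → sign −
step 2: pivot -2 → sign −
step 3: pivot -11/12 → sign −
step 4: pivot 3/11 → sign +
signature = (1, 4, 0)

Answer: (1, 4, 0)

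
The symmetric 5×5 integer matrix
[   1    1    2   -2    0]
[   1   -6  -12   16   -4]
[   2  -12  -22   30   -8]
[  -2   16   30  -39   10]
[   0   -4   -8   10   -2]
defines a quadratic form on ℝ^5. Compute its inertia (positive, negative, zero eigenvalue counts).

Answer: (4, 1, 0)

Derivation:
step 0: pivot 1 → sign +
step 1: pivot -7 → sign −
step 2: pivot 2 → sign +
step 3: pivot 9/7 → sign +
step 4: pivot 2/9 → sign +
signature = (4, 1, 0)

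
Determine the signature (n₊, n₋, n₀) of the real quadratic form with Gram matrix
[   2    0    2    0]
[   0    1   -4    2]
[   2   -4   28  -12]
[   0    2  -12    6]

step 0: pivot 2 → sign +
step 1: pivot 1 → sign +
step 2: pivot 10 → sign +
step 3: pivot 2/5 → sign +
signature = (4, 0, 0)

Answer: (4, 0, 0)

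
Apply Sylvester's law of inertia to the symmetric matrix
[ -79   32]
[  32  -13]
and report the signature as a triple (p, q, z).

step 0: pivot -79 → sign −
step 1: pivot -3/79 → sign −
signature = (0, 2, 0)

Answer: (0, 2, 0)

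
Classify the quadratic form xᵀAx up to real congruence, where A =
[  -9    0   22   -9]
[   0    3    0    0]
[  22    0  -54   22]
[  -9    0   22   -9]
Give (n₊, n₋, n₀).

Answer: (1, 2, 1)

Derivation:
step 0: pivot -9 → sign −
step 1: pivot 3 → sign +
step 2: pivot -2/9 → sign −
step 3: row/col 3 already zero → sign 0
signature = (1, 2, 1)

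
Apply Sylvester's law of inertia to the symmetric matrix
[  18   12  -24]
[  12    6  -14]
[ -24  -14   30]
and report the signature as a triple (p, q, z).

Answer: (1, 1, 1)

Derivation:
step 0: pivot 18 → sign +
step 1: pivot -2 → sign −
step 2: row/col 2 already zero → sign 0
signature = (1, 1, 1)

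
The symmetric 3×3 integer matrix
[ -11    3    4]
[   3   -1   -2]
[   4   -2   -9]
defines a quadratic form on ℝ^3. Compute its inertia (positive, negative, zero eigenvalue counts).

Answer: (0, 3, 0)

Derivation:
step 0: pivot -11 → sign −
step 1: pivot -2/11 → sign −
step 2: pivot -3 → sign −
signature = (0, 3, 0)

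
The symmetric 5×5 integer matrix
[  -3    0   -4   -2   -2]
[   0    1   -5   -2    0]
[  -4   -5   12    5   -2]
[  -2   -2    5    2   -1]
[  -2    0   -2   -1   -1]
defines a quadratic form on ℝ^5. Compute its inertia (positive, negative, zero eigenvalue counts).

step 0: pivot -3 → sign −
step 1: pivot 1 → sign +
step 2: pivot -23/3 → sign −
step 3: pivot 1/23 → sign +
step 4: row/col 4 already zero → sign 0
signature = (2, 2, 1)

Answer: (2, 2, 1)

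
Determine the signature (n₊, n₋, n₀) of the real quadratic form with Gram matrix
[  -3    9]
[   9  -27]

step 0: pivot -3 → sign −
step 1: row/col 1 already zero → sign 0
signature = (0, 1, 1)

Answer: (0, 1, 1)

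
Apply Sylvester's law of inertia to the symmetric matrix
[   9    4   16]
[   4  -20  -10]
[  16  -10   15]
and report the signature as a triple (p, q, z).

Answer: (1, 1, 1)

Derivation:
step 0: pivot 9 → sign +
step 1: pivot -196/9 → sign −
step 2: row/col 2 already zero → sign 0
signature = (1, 1, 1)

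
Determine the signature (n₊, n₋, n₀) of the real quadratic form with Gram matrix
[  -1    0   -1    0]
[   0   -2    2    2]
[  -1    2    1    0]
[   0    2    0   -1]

Answer: (1, 2, 1)

Derivation:
step 0: pivot -1 → sign −
step 1: pivot -2 → sign −
step 2: pivot 4 → sign +
step 3: row/col 3 already zero → sign 0
signature = (1, 2, 1)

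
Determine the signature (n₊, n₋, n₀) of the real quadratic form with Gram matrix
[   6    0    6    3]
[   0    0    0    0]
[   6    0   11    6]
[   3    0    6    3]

Answer: (2, 1, 1)

Derivation:
step 0: pivot 6 → sign +
step 1: pivot 5 → sign +
step 2: pivot -3/10 → sign −
step 3: row/col 3 already zero → sign 0
signature = (2, 1, 1)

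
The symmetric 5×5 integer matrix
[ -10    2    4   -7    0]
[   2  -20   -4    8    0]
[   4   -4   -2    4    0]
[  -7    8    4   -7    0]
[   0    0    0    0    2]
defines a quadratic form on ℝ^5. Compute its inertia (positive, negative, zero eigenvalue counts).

Answer: (2, 2, 1)

Derivation:
step 0: pivot -10 → sign −
step 1: pivot -98/5 → sign −
step 2: pivot 6/49 → sign +
step 3: pivot 2 → sign +
step 4: row/col 4 already zero → sign 0
signature = (2, 2, 1)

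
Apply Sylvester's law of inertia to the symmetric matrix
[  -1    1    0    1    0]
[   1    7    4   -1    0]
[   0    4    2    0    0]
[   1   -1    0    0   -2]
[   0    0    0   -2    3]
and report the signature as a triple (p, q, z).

Answer: (2, 2, 1)

Derivation:
step 0: pivot -1 → sign −
step 1: pivot 8 → sign +
step 2: pivot 1 → sign +
step 3: pivot -1 → sign −
step 4: row/col 4 already zero → sign 0
signature = (2, 2, 1)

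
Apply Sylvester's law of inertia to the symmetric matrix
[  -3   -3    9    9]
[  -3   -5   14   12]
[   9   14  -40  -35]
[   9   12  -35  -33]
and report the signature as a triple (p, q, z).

step 0: pivot -3 → sign −
step 1: pivot -2 → sign −
step 2: pivot -1/2 → sign −
step 3: pivot -1 → sign −
signature = (0, 4, 0)

Answer: (0, 4, 0)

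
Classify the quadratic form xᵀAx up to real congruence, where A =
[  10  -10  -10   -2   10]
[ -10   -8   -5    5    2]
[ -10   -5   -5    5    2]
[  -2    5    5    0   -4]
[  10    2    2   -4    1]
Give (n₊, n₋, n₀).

Answer: (2, 3, 0)

Derivation:
step 0: pivot 10 → sign +
step 1: pivot -18 → sign −
step 2: pivot -5/2 → sign −
step 3: pivot 1/5 → sign +
step 4: pivot -1/5 → sign −
signature = (2, 3, 0)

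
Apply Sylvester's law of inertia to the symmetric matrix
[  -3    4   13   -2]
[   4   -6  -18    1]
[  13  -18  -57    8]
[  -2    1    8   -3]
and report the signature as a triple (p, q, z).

Answer: (1, 3, 0)

Derivation:
step 0: pivot -3 → sign −
step 1: pivot -2/3 → sign −
step 2: pivot 5/2 → sign +
step 3: pivot -2/5 → sign −
signature = (1, 3, 0)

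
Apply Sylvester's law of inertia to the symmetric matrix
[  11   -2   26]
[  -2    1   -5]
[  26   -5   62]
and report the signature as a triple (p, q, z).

Answer: (3, 0, 0)

Derivation:
step 0: pivot 11 → sign +
step 1: pivot 7/11 → sign +
step 2: pivot 3/7 → sign +
signature = (3, 0, 0)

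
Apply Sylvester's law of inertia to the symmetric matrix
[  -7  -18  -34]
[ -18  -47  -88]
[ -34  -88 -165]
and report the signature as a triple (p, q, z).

step 0: pivot -7 → sign −
step 1: pivot -5/7 → sign −
step 2: pivot 3/5 → sign +
signature = (1, 2, 0)

Answer: (1, 2, 0)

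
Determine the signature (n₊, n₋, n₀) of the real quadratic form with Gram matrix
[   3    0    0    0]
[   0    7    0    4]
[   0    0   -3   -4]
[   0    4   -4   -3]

step 0: pivot 3 → sign +
step 1: pivot 7 → sign +
step 2: pivot -3 → sign −
step 3: pivot 1/21 → sign +
signature = (3, 1, 0)

Answer: (3, 1, 0)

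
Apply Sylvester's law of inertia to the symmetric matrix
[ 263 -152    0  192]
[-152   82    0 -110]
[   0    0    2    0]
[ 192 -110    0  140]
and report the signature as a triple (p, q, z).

step 0: pivot 263 → sign +
step 1: pivot -1538/263 → sign −
step 2: pivot 2 → sign +
step 3: pivot -6/769 → sign −
signature = (2, 2, 0)

Answer: (2, 2, 0)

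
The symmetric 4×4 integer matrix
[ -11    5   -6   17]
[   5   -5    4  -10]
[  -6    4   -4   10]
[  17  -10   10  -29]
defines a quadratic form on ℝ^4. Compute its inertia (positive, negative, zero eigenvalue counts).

Answer: (0, 3, 1)

Derivation:
step 0: pivot -11 → sign −
step 1: pivot -30/11 → sign −
step 2: pivot -2/15 → sign −
step 3: row/col 3 already zero → sign 0
signature = (0, 3, 1)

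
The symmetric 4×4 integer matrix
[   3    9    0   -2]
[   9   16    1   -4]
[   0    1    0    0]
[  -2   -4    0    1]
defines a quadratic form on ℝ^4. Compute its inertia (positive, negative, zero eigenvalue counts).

Answer: (2, 2, 0)

Derivation:
step 0: pivot 3 → sign +
step 1: pivot -11 → sign −
step 2: pivot 1/11 → sign +
step 3: pivot -1/3 → sign −
signature = (2, 2, 0)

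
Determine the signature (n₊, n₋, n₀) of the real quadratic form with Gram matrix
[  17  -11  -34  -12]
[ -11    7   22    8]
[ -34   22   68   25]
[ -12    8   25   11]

Answer: (2, 2, 0)

Derivation:
step 0: pivot 17 → sign +
step 1: pivot -2/17 → sign −
step 2: pivot 3 → sign +
step 3: pivot -1/3 → sign −
signature = (2, 2, 0)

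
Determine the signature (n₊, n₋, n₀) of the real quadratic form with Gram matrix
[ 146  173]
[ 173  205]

step 0: pivot 146 → sign +
step 1: pivot 1/146 → sign +
signature = (2, 0, 0)

Answer: (2, 0, 0)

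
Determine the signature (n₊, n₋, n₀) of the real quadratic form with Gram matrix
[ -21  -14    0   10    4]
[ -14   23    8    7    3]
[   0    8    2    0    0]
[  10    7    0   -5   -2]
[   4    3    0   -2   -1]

Answer: (2, 3, 0)

Derivation:
step 0: pivot -21 → sign −
step 1: pivot 97/3 → sign +
step 2: pivot 2/97 → sign +
step 3: pivot -4/7 → sign −
step 4: pivot -1/4 → sign −
signature = (2, 3, 0)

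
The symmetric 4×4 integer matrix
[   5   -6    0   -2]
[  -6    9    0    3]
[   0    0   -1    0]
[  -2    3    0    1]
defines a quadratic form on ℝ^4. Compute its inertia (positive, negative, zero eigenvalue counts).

step 0: pivot 5 → sign +
step 1: pivot 9/5 → sign +
step 2: pivot -1 → sign −
step 3: row/col 3 already zero → sign 0
signature = (2, 1, 1)

Answer: (2, 1, 1)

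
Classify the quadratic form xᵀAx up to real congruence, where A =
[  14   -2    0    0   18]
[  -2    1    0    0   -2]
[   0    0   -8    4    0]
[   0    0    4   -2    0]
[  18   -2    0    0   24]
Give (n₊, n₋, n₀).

Answer: (3, 1, 1)

Derivation:
step 0: pivot 14 → sign +
step 1: pivot 5/7 → sign +
step 2: pivot -8 → sign −
step 3: pivot 2/5 → sign +
step 4: row/col 4 already zero → sign 0
signature = (3, 1, 1)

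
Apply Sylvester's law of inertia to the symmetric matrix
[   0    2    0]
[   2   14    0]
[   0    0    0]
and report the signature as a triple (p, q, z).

Answer: (1, 1, 1)

Derivation:
step 0: pivot 14 → sign +
step 1: pivot -2/7 → sign −
step 2: row/col 2 already zero → sign 0
signature = (1, 1, 1)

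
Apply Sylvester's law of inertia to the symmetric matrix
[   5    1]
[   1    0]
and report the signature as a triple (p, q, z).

step 0: pivot 5 → sign +
step 1: pivot -1/5 → sign −
signature = (1, 1, 0)

Answer: (1, 1, 0)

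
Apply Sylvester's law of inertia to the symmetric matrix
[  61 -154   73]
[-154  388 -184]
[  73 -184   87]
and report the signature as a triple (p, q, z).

step 0: pivot 61 → sign +
step 1: pivot -48/61 → sign −
step 2: pivot -1/4 → sign −
signature = (1, 2, 0)

Answer: (1, 2, 0)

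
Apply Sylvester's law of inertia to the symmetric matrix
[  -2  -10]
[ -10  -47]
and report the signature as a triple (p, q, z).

Answer: (1, 1, 0)

Derivation:
step 0: pivot -2 → sign −
step 1: pivot 3 → sign +
signature = (1, 1, 0)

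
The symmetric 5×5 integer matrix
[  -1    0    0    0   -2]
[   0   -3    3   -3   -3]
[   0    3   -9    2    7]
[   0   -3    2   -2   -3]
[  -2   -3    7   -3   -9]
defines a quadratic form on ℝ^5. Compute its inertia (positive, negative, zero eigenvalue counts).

Answer: (2, 3, 0)

Derivation:
step 0: pivot -1 → sign −
step 1: pivot -3 → sign −
step 2: pivot -6 → sign −
step 3: pivot 7/6 → sign +
step 4: pivot 2/7 → sign +
signature = (2, 3, 0)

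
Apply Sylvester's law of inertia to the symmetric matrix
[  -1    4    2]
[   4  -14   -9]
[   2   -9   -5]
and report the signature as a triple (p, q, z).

Answer: (1, 2, 0)

Derivation:
step 0: pivot -1 → sign −
step 1: pivot 2 → sign +
step 2: pivot -3/2 → sign −
signature = (1, 2, 0)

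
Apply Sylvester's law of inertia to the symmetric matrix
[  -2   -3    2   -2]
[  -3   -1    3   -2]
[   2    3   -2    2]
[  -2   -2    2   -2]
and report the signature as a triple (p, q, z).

Answer: (1, 2, 1)

Derivation:
step 0: pivot -2 → sign −
step 1: pivot 7/2 → sign +
step 2: pivot -2/7 → sign −
step 3: row/col 3 already zero → sign 0
signature = (1, 2, 1)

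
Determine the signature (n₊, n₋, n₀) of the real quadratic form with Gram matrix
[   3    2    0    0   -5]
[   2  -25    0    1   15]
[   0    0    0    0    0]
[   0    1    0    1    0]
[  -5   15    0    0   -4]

Answer: (2, 2, 1)

Derivation:
step 0: pivot 3 → sign +
step 1: pivot -79/3 → sign −
step 2: pivot 82/79 → sign +
step 3: pivot -3/82 → sign −
step 4: row/col 4 already zero → sign 0
signature = (2, 2, 1)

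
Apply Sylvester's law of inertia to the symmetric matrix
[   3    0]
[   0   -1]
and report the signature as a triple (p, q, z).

Answer: (1, 1, 0)

Derivation:
step 0: pivot 3 → sign +
step 1: pivot -1 → sign −
signature = (1, 1, 0)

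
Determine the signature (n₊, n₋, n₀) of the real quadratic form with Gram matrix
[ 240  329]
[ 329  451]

Answer: (1, 1, 0)

Derivation:
step 0: pivot 240 → sign +
step 1: pivot -1/240 → sign −
signature = (1, 1, 0)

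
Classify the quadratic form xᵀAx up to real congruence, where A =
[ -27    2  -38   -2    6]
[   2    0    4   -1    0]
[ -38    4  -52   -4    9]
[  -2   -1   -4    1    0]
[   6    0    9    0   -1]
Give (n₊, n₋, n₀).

Answer: (3, 2, 0)

Derivation:
step 0: pivot -27 → sign −
step 1: pivot 4/27 → sign +
step 2: pivot -8 → sign −
step 3: pivot 1/4 → sign +
step 4: pivot 1/8 → sign +
signature = (3, 2, 0)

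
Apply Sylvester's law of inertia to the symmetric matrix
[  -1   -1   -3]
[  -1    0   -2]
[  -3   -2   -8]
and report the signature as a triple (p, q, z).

step 0: pivot -1 → sign −
step 1: pivot 1 → sign +
step 2: row/col 2 already zero → sign 0
signature = (1, 1, 1)

Answer: (1, 1, 1)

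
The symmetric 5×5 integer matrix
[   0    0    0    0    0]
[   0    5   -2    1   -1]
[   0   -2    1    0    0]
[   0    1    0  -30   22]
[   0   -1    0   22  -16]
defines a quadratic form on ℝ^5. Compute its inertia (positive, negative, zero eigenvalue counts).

step 0: pivot 5 → sign +
step 1: pivot 1/5 → sign +
step 2: pivot -31 → sign −
step 3: pivot 2/31 → sign +
step 4: row/col 4 already zero → sign 0
signature = (3, 1, 1)

Answer: (3, 1, 1)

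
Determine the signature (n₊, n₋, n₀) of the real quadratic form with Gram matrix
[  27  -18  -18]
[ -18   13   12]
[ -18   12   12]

Answer: (2, 0, 1)

Derivation:
step 0: pivot 27 → sign +
step 1: pivot 1 → sign +
step 2: row/col 2 already zero → sign 0
signature = (2, 0, 1)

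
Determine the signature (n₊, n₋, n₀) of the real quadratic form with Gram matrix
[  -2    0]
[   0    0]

step 0: pivot -2 → sign −
step 1: row/col 1 already zero → sign 0
signature = (0, 1, 1)

Answer: (0, 1, 1)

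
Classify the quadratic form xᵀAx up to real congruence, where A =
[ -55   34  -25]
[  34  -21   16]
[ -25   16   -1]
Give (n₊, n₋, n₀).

Answer: (1, 2, 0)

Derivation:
step 0: pivot -55 → sign −
step 1: pivot 1/55 → sign +
step 2: pivot -6 → sign −
signature = (1, 2, 0)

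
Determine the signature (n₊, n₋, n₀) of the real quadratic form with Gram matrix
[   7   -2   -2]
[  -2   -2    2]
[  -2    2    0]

Answer: (2, 1, 0)

Derivation:
step 0: pivot 7 → sign +
step 1: pivot -18/7 → sign −
step 2: pivot 2/9 → sign +
signature = (2, 1, 0)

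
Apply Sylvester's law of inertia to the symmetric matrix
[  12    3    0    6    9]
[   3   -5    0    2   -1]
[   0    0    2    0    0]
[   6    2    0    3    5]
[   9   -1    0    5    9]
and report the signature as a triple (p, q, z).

Answer: (4, 1, 0)

Derivation:
step 0: pivot 12 → sign +
step 1: pivot -23/4 → sign −
step 2: pivot 2 → sign +
step 3: pivot 1/23 → sign +
step 4: pivot 3 → sign +
signature = (4, 1, 0)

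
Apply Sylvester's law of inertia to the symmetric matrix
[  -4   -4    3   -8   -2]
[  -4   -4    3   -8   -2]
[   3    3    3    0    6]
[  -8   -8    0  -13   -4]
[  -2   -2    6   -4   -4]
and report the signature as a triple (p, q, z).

step 0: pivot -4 → sign −
step 1: pivot 21/4 → sign +
step 2: pivot -27/7 → sign −
step 3: row/col 3 already zero → sign 0
step 4: row/col 4 already zero → sign 0
signature = (1, 2, 2)

Answer: (1, 2, 2)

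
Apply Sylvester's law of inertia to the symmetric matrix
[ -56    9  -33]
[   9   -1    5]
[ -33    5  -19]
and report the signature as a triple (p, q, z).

Answer: (2, 1, 0)

Derivation:
step 0: pivot -56 → sign −
step 1: pivot 25/56 → sign +
step 2: pivot 6/25 → sign +
signature = (2, 1, 0)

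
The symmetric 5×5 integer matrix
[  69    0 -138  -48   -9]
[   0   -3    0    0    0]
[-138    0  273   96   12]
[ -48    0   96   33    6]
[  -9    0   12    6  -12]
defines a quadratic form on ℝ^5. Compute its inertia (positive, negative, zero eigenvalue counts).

Answer: (1, 4, 0)

Derivation:
step 0: pivot 69 → sign +
step 1: pivot -3 → sign −
step 2: pivot -3 → sign −
step 3: pivot -9/23 → sign −
step 4: pivot -1 → sign −
signature = (1, 4, 0)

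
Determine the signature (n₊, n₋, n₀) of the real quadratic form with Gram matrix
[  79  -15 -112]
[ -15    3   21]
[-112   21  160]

step 0: pivot 79 → sign +
step 1: pivot 12/79 → sign +
step 2: pivot 3/4 → sign +
signature = (3, 0, 0)

Answer: (3, 0, 0)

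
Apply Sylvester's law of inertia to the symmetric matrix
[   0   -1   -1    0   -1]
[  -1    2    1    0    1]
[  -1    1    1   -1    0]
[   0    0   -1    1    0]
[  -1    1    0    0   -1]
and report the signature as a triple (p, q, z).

step 0: pivot 2 → sign +
step 1: pivot -1/2 → sign −
step 2: pivot 1 → sign +
step 3: pivot -1 → sign −
step 4: row/col 4 already zero → sign 0
signature = (2, 2, 1)

Answer: (2, 2, 1)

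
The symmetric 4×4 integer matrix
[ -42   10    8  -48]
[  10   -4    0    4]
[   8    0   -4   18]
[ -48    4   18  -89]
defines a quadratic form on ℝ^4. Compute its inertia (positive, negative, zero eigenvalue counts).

step 0: pivot -42 → sign −
step 1: pivot -34/21 → sign −
step 2: pivot -4/17 → sign −
step 3: row/col 3 already zero → sign 0
signature = (0, 3, 1)

Answer: (0, 3, 1)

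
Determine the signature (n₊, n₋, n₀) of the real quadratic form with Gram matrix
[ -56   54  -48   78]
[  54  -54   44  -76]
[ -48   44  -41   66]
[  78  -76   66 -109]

Answer: (1, 3, 0)

Derivation:
step 0: pivot -56 → sign −
step 1: pivot -27/14 → sign −
step 2: pivot 77/27 → sign +
step 3: pivot -3/77 → sign −
signature = (1, 3, 0)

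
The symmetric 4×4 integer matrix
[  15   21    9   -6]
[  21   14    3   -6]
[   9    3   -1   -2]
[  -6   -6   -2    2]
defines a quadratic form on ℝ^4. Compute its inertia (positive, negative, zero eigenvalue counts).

Answer: (1, 2, 1)

Derivation:
step 0: pivot 15 → sign +
step 1: pivot -77/5 → sign −
step 2: pivot -32/77 → sign −
step 3: row/col 3 already zero → sign 0
signature = (1, 2, 1)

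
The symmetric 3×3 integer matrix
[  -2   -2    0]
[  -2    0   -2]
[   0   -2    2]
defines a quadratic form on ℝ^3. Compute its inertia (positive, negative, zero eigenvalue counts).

Answer: (1, 1, 1)

Derivation:
step 0: pivot -2 → sign −
step 1: pivot 2 → sign +
step 2: row/col 2 already zero → sign 0
signature = (1, 1, 1)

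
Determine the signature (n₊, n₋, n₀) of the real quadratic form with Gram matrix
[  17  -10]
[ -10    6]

step 0: pivot 17 → sign +
step 1: pivot 2/17 → sign +
signature = (2, 0, 0)

Answer: (2, 0, 0)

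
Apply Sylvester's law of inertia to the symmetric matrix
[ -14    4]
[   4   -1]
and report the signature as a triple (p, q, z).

Answer: (1, 1, 0)

Derivation:
step 0: pivot -14 → sign −
step 1: pivot 1/7 → sign +
signature = (1, 1, 0)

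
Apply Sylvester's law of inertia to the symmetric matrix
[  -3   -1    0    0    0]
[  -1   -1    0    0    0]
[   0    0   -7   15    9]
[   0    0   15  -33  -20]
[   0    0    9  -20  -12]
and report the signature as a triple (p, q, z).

Answer: (1, 4, 0)

Derivation:
step 0: pivot -3 → sign −
step 1: pivot -2/3 → sign −
step 2: pivot -7 → sign −
step 3: pivot -6/7 → sign −
step 4: pivot 1/6 → sign +
signature = (1, 4, 0)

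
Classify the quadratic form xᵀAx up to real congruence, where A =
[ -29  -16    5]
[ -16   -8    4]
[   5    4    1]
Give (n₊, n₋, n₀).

step 0: pivot -29 → sign −
step 1: pivot 24/29 → sign +
step 2: row/col 2 already zero → sign 0
signature = (1, 1, 1)

Answer: (1, 1, 1)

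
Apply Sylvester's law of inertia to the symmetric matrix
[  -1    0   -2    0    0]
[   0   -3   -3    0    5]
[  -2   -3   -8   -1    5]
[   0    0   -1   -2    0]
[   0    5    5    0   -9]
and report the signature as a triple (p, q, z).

step 0: pivot -1 → sign −
step 1: pivot -3 → sign −
step 2: pivot -1 → sign −
step 3: pivot -1 → sign −
step 4: pivot -2/3 → sign −
signature = (0, 5, 0)

Answer: (0, 5, 0)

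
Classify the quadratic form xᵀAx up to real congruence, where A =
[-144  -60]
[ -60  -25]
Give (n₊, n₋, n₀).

step 0: pivot -144 → sign −
step 1: row/col 1 already zero → sign 0
signature = (0, 1, 1)

Answer: (0, 1, 1)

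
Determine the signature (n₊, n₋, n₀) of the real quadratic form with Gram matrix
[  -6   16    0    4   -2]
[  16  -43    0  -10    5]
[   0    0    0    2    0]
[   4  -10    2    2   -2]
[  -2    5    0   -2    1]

step 0: pivot -6 → sign −
step 1: pivot -1/3 → sign −
step 2: pivot 6 → sign +
step 3: pivot -2/3 → sign −
step 4: pivot 2 → sign +
signature = (2, 3, 0)

Answer: (2, 3, 0)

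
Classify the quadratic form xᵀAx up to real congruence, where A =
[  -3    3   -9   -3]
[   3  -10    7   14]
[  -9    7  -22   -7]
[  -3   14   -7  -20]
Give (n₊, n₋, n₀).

Answer: (2, 2, 0)

Derivation:
step 0: pivot -3 → sign −
step 1: pivot -7 → sign −
step 2: pivot 39/7 → sign +
step 3: pivot 2/39 → sign +
signature = (2, 2, 0)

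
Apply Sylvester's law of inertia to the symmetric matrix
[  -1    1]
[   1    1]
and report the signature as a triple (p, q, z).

Answer: (1, 1, 0)

Derivation:
step 0: pivot -1 → sign −
step 1: pivot 2 → sign +
signature = (1, 1, 0)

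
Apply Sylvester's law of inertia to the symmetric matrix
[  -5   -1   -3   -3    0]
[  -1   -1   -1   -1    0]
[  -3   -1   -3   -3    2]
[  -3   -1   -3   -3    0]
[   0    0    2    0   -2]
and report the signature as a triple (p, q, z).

step 0: pivot -5 → sign −
step 1: pivot -4/5 → sign −
step 2: pivot -1 → sign −
step 3: pivot 2 → sign +
step 4: pivot -2 → sign −
signature = (1, 4, 0)

Answer: (1, 4, 0)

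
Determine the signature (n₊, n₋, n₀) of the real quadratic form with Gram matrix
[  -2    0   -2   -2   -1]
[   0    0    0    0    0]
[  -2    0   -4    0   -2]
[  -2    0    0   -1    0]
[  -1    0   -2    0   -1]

step 0: pivot -2 → sign −
step 1: pivot -2 → sign −
step 2: pivot 3 → sign +
step 3: row/col 3 already zero → sign 0
step 4: row/col 4 already zero → sign 0
signature = (1, 2, 2)

Answer: (1, 2, 2)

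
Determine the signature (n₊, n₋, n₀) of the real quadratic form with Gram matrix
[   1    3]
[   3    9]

Answer: (1, 0, 1)

Derivation:
step 0: pivot 1 → sign +
step 1: row/col 1 already zero → sign 0
signature = (1, 0, 1)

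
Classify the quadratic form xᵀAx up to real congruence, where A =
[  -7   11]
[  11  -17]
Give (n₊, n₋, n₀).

Answer: (1, 1, 0)

Derivation:
step 0: pivot -7 → sign −
step 1: pivot 2/7 → sign +
signature = (1, 1, 0)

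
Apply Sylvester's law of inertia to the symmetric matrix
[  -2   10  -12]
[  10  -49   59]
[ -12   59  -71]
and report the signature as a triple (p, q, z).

step 0: pivot -2 → sign −
step 1: pivot 1 → sign +
step 2: row/col 2 already zero → sign 0
signature = (1, 1, 1)

Answer: (1, 1, 1)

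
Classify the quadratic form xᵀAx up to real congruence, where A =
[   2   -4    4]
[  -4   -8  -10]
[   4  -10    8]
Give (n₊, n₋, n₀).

Answer: (2, 1, 0)

Derivation:
step 0: pivot 2 → sign +
step 1: pivot -16 → sign −
step 2: pivot 1/4 → sign +
signature = (2, 1, 0)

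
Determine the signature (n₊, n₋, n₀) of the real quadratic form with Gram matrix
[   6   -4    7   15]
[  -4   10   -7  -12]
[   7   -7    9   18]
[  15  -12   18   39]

Answer: (4, 0, 0)

Derivation:
step 0: pivot 6 → sign +
step 1: pivot 22/3 → sign +
step 2: pivot 1/11 → sign +
step 3: pivot 3/4 → sign +
signature = (4, 0, 0)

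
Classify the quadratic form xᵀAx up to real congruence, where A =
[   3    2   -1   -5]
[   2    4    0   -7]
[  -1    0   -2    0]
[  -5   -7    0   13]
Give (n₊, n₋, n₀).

Answer: (2, 2, 0)

Derivation:
step 0: pivot 3 → sign +
step 1: pivot 8/3 → sign +
step 2: pivot -5/2 → sign −
step 3: pivot -3/20 → sign −
signature = (2, 2, 0)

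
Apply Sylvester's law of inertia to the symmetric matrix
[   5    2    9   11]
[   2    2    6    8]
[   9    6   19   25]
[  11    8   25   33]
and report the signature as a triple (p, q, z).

step 0: pivot 5 → sign +
step 1: pivot 6/5 → sign +
step 2: pivot -2 → sign −
step 3: row/col 3 already zero → sign 0
signature = (2, 1, 1)

Answer: (2, 1, 1)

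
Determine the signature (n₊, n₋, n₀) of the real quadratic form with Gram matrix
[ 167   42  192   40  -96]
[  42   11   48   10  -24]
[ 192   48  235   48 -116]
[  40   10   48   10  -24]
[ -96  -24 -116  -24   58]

Answer: (5, 0, 0)

Derivation:
step 0: pivot 167 → sign +
step 1: pivot 73/167 → sign +
step 2: pivot 1027/73 → sign +
step 3: pivot 138/1027 → sign +
step 4: pivot 6/23 → sign +
signature = (5, 0, 0)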